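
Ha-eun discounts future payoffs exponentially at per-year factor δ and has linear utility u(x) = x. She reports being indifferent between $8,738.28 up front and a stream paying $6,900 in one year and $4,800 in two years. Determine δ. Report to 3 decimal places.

δ ≈ 0.810

The stream is worth 6900δ + 4800δ² today, so 6900δ + 4800δ² = 8738.28.
That is, 4800δ² + 6900δ − 8738.28 = 0, a quadratic in δ.
The positive root is δ = [−6900 + √(6900² + 4·4800·8738.28)] / (2·4800) = (−6900 + 14676.000)/9600 ≈ 0.810.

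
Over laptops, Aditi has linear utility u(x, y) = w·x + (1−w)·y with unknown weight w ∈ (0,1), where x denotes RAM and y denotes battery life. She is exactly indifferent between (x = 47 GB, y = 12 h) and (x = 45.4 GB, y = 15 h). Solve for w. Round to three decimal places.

w = 0.652

Equating utilities: w·47 + (1−w)·12 = w·45.4 + (1−w)·15.
w·(47−45.4) = (1−w)·(15−12), i.e. w·1.6 = (1−w)·3.
Hence w = 3/(1.6+3) = 3/4.6 = 0.652.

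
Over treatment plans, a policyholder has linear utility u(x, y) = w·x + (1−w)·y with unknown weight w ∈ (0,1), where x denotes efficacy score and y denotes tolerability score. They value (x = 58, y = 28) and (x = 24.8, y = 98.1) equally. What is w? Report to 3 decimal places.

w = 0.679

Indifference: w·58 + (1−w)·28 = w·24.8 + (1−w)·98.1.
w·(58−24.8) = (1−w)·(98.1−28), i.e. w·33.2 = (1−w)·70.1.
Hence w = 70.1/(33.2+70.1) = 70.1/103.3 = 0.679.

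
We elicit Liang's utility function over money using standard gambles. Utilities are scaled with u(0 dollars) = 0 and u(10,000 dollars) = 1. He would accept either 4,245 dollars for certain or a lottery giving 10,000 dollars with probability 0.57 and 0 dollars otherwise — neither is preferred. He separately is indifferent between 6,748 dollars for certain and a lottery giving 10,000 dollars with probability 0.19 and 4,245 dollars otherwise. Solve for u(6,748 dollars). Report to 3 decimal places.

From the first indifference, u(4,245 dollars) = 0.57·u(10,000 dollars) + 0.43·u(0 dollars) = 0.57·1 + 0.43·0 = 0.57.
The second indifference gives u(6,748 dollars) = 0.19·u(10,000 dollars) + 0.81·u(4,245 dollars) = 0.19·1.00 + 0.81·0.57 = 0.6517.

0.652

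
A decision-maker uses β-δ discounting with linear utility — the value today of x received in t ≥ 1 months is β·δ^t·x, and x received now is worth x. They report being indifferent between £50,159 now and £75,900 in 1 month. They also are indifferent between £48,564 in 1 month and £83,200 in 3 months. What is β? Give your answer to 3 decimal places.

β ≈ 0.865

From the later pair, β·δ^1·48564 = β·δ^3·83200; dividing through, δ^2 = 48564/83200 = 0.58370, so δ = 0.76400.
The first indifference: 50159 = β·δ·75900, so β = 50159/(δ·75900) = 50159/(0.76400·75900) ≈ 0.865.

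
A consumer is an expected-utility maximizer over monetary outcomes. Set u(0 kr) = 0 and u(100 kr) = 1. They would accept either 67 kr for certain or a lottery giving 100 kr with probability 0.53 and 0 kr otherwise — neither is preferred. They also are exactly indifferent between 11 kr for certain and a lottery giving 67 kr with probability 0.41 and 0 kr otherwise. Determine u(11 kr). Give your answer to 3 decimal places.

0.217

From the first indifference, u(67 kr) = 0.53·u(100 kr) + 0.47·u(0 kr) = 0.53·1 + 0.47·0 = 0.53.
Then u(11 kr) = 0.41·u(67 kr) + 0.59·u(0 kr) = 0.41·0.53 + 0.59·0.00 = 0.2173.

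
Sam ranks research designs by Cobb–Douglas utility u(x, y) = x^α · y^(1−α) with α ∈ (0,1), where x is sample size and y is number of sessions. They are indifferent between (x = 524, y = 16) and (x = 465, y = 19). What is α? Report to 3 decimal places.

The Cobb–Douglas utilities coincide, so 524^α·16^(1−α) = 465^α·19^(1−α).
Taking logs: α·ln 524 + (1−α)·ln 16 = α·ln 465 + (1−α)·ln 19, i.e. α·0.119454 = (1−α)·0.171850.
Thus α·(0.291304) = 0.171850, so α = 0.171850/0.291304 ≈ 0.590.

α ≈ 0.590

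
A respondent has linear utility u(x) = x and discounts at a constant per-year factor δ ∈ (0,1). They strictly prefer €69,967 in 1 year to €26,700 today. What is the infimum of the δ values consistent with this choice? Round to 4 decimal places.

δ > 0.3816

Under u(x) = x this choice says 26700 < δ·69967.
Dividing through by 69967 gives δ > 0.38161.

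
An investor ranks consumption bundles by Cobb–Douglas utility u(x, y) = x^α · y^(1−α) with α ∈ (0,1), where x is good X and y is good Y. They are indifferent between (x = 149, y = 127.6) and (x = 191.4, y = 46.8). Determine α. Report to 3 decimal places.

Set the two utilities equal: 149^α·127.6^(1−α) = 191.4^α·46.8^(1−α).
(149/191.4)^α = (46.8/127.6)^(1−α); take logs: α·ln(149/191.4) = (1−α)·ln(46.8/127.6), i.e. α·-0.250419 = (1−α)·-1.003017.
With A = -0.250419 and B = -1.003017: α·A = (1−α)·B, so α = B/(A+B) = -1.003017/-1.253436 ≈ 0.800.

α ≈ 0.800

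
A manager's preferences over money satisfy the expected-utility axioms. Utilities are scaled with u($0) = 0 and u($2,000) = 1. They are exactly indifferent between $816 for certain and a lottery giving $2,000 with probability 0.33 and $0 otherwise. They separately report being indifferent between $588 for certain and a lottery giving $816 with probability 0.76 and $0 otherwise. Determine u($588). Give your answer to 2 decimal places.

0.25

First, u($816) = 0.33·u($2,000) + 0.67·u($0) = 0.33.
The second indifference gives u($588) = 0.76·u($816) + 0.24·u($0) = 0.76·0.33 + 0.24·0.00 = 0.2508.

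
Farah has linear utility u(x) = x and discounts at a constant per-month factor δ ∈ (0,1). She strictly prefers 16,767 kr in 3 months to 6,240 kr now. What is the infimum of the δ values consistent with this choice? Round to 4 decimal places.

Comparing present values: 6240 < δ^3·16767.
Dividing by 16767: δ^3 > 0.37216. Both sides are positive, so the cube root keeps the direction.
δ > (6240/16767)^(1/3) ≈ 0.7193.

δ > 0.7193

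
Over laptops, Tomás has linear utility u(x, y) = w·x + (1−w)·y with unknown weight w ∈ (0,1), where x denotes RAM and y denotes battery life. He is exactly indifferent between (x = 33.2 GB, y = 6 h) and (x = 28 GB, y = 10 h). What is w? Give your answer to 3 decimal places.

Indifference: w·33.2 + (1−w)·6 = w·28 + (1−w)·10.
Rearranging, 5.2·w − 4·(1−w) = 0.
The marginal rate of substitution is 4/5.2, so w = 4/(5.2+4) = 0.435.

w = 0.435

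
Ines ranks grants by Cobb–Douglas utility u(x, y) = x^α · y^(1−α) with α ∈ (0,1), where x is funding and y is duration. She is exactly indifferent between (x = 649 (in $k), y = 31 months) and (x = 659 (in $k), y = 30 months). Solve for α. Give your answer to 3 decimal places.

α ≈ 0.682

Indifference: 649^α · 31^(1−α) = 659^α · 30^(1−α).
Rearrange to (649/659)^α = (30/31)^(1−α) and take logs: α·-0.015291 = (1−α)·-0.032790.
So α/(1−α) = (-0.032790)/(-0.015291) = 2.144399, and α = 2.144399/3.144399 ≈ 0.682.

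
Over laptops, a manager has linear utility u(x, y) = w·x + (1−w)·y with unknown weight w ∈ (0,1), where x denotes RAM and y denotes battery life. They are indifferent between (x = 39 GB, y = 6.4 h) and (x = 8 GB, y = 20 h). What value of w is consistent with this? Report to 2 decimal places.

w = 0.30

Equating utilities: w·39 + (1−w)·6.4 = w·8 + (1−w)·20.
w·(39−8) = (1−w)·(20−6.4), i.e. w·31 = (1−w)·13.6.
So w/(1−w) = 13.6/31 = 0.4387, giving w = 13.6/(31+13.6) = 0.30.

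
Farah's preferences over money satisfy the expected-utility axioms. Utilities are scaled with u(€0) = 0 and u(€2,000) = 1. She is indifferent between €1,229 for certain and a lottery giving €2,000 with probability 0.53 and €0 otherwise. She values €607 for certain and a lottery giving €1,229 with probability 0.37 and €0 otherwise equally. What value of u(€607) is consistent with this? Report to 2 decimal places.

From the first indifference, u(€1,229) = 0.53·u(€2,000) + 0.47·u(€0) = 0.53·1 + 0.47·0 = 0.53.
Chaining: u(€607) = 0.37·0.53 + 0.63·0.00 = 0.1961.

0.20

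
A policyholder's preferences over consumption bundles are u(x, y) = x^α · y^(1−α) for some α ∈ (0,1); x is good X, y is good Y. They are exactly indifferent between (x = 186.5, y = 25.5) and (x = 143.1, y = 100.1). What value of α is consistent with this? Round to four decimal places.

Indifference: 186.5^α · 25.5^(1−α) = 143.1^α · 100.1^(1−α).
Taking logs: α·ln 186.5 + (1−α)·ln 25.5 = α·ln 143.1 + (1−α)·ln 100.1, i.e. α·0.2648876 = (1−α)·1.3674912.
Thus α·(1.6323788) = 1.3674912, so α = 1.3674912/1.6323788 ≈ 0.8377.

α ≈ 0.8377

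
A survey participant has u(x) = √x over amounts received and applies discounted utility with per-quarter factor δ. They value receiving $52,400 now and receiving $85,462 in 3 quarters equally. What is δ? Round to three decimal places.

δ ≈ 0.922

Indifference means u(52400) = δ^3 · u(85462), so δ^3 = u(52400)/u(85462).
Since u(x) = √x, δ^3 = √(52400/85462) = 0.78303.
Taking the cube root: δ = 0.78303^(1/3) ≈ 0.922.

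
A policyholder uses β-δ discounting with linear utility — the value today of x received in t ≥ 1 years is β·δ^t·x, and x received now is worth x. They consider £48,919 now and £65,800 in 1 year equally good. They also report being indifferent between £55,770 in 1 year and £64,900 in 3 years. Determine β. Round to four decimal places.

The second indifference involves only future payoffs, so β cancels: β·δ^1·55770 = β·δ^3·64900, giving δ^2 = 55770/64900 = 0.85932, so δ = 0.92700.
Now use the now-vs-future pair: 48919 = β·δ·65800 gives β = 48919/(0.92700·65800) ≈ 0.8020.

β ≈ 0.8020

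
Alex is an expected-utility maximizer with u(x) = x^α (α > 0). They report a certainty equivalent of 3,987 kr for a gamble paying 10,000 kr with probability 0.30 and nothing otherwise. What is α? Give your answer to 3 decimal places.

α ≈ 1.309

Since u(0) = 0, the lottery's EU is 0.30·10000^α.
Equating: 3987^α = 0.30·10000^α, i.e. 0.3987^α = 0.30.
α = ln(0.30) / ln(3987/10000) = -1.203973/-0.919546 ≈ 1.309.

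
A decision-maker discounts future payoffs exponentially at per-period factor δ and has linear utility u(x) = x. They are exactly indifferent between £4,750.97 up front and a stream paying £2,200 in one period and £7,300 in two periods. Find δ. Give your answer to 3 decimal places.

δ ≈ 0.670

The stream is worth 2200δ + 7300δ² today, so 2200δ + 7300δ² = 4750.97.
Rearranged: 7300δ² + 2200δ − 4750.97 = 0.
δ = (−2200 + √(2200² + 4·7300·4750.97)) / (2·7300) = (−2200 + √143568324.00) / 14600 ≈ 0.670.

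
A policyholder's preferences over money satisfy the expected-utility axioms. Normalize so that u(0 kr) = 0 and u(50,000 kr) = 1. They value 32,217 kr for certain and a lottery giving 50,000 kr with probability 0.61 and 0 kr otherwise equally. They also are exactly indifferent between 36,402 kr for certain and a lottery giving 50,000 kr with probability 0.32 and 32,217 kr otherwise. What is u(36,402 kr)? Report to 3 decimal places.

0.735

First, u(32,217 kr) = 0.61·u(50,000 kr) + 0.39·u(0 kr) = 0.61.
Chaining: u(36,402 kr) = 0.32·1.00 + 0.68·0.61 = 0.7348.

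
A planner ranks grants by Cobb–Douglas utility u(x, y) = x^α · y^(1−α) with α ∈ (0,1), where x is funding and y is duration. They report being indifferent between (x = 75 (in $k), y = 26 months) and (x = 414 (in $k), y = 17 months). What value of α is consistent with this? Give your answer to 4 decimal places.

α ≈ 0.1992

Set the two utilities equal: 75^α·26^(1−α) = 414^α·17^(1−α).
Taking logs: α·ln 75 + (1−α)·ln 26 = α·ln 414 + (1−α)·ln 17, i.e. α·-1.7083779 = (1−α)·-0.4248832.
So α/(1−α) = (-0.4248832)/(-1.7083779) = 0.2487056, and α = 0.2487056/1.2487056 ≈ 0.1992.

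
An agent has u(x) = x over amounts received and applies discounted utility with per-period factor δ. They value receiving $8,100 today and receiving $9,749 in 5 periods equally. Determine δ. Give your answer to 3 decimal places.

δ ≈ 0.964

Equating discounted utilities: u(8100) = δ^5·u(9749) ⇒ δ^5 = u(8100)/u(9749).
With u(x) = x: δ^5 = 8100/9749 = 0.83085.
So δ = 0.83085^(1/5) ≈ 0.964.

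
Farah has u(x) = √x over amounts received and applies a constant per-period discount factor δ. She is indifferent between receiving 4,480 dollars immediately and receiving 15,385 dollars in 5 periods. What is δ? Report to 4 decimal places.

Indifference means u(4480) = δ^5 · u(15385), so δ^5 = u(4480)/u(15385).
Since u(x) = √x, δ^5 = √(4480/15385) = 0.53962.
So δ = 0.53962^(1/5) ≈ 0.8839.

δ ≈ 0.8839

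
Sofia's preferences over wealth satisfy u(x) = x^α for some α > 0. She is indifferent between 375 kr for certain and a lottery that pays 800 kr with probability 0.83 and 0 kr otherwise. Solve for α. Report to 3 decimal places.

α ≈ 0.246

Since u(0) = 0, the lottery's EU is 0.83·800^α.
Equating: 375^α = 0.83·800^α, i.e. 0.4688^α = 0.83.
Take logs: α = ln 0.83 / ln(375/800) ≈ 0.24592.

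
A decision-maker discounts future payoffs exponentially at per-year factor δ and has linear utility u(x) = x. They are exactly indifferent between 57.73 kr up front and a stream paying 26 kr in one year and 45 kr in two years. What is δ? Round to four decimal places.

δ ≈ 0.8800

The stream is worth 26δ + 45δ² today, so 26δ + 45δ² = 57.73.
That is, 45δ² + 26δ − 57.73 = 0, a quadratic in δ.
By the quadratic formula (taking the positive root), δ = (−26 + √11067.40) / 90 ≈ 0.8800.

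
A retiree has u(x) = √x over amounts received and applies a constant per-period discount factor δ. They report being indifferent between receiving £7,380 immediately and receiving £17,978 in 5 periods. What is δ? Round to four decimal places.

δ ≈ 0.9148

The payoff in 5 periods is discounted by δ^5, so u(7380) = δ^5·u(17978) and δ^5 = u(7380)/u(17978).
With u(x) = √x: δ^5 = √7380/√17978 = √(7380/17978) = 0.64070.
Taking the 5th root: δ = 0.64070^(1/5) ≈ 0.9148.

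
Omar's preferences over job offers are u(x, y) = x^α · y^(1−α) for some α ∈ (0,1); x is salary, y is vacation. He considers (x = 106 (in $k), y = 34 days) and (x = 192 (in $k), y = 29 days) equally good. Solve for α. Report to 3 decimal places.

α ≈ 0.211

Set the two utilities equal: 106^α·34^(1−α) = 192^α·29^(1−α).
Rearrange to (106/192)^α = (29/34)^(1−α) and take logs: α·-0.594056 = (1−α)·-0.159065.
So α/(1−α) = (-0.159065)/(-0.594056) = 0.267761, and α = 0.267761/1.267761 ≈ 0.211.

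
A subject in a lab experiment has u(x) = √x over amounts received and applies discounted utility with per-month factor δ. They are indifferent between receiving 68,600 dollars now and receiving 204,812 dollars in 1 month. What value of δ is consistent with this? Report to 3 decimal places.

δ ≈ 0.579

The payoff in 1 month is discounted by δ, so u(68600) = δ·u(204812) and δ = u(68600)/u(204812).
With u(x) = √x: δ = √68600/√204812 = √(68600/204812) = 0.57874.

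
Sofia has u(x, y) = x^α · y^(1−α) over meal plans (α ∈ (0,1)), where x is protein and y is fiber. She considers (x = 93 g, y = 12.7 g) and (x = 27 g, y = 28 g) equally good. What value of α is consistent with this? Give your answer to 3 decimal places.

α ≈ 0.390

Indifference: 93^α · 12.7^(1−α) = 27^α · 28^(1−α).
(93/27)^α = (28/12.7)^(1−α); take logs: α·ln(93/27) = (1−α)·ln(28/12.7), i.e. α·1.236763 = (1−α)·0.790603.
With A = 1.236763 and B = 0.790603: α·A = (1−α)·B, so α = B/(A+B) = 0.790603/2.027366 ≈ 0.390.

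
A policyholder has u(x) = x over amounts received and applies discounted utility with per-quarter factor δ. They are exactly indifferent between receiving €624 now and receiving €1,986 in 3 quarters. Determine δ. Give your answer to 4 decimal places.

Indifference means u(624) = δ^3 · u(1986), so δ^3 = u(624)/u(1986).
With u(x) = x: δ^3 = 624/1986 = 0.31420.
Taking the cube root: δ = 0.31420^(1/3) ≈ 0.6798.

δ ≈ 0.6798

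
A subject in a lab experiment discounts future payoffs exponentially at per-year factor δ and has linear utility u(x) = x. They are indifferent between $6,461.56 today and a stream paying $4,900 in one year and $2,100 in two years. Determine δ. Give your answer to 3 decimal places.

δ ≈ 0.940

The stream is worth 4900δ + 2100δ² today, so 4900δ + 2100δ² = 6461.56.
Rearranged: 2100δ² + 4900δ − 6461.56 = 0.
δ = (−4900 + √(4900² + 4·2100·6461.56)) / (2·2100) = (−4900 + √78287104.00) / 4200 ≈ 0.940.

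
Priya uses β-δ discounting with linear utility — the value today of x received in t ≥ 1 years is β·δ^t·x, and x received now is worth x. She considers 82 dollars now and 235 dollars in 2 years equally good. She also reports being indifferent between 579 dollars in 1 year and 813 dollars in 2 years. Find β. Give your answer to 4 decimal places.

Both payoffs in the second observation are in the future, so β drops out: δ^1·579 = δ^2·813 ⇒ δ = 579/813 = 0.71218.
Now use the now-vs-future pair: 82 = β·δ^2·235 gives β = 82/(0.50720·235) ≈ 0.6880.

β ≈ 0.6880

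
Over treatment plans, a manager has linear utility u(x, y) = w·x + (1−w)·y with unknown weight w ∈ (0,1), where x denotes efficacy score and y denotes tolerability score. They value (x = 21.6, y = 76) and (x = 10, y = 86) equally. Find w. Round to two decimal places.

Equating utilities: w·21.6 + (1−w)·76 = w·10 + (1−w)·86.
Collecting terms: w·11.6 = (1−w)·10.
The marginal rate of substitution is 10/11.6, so w = 10/(11.6+10) = 0.46.

w = 0.46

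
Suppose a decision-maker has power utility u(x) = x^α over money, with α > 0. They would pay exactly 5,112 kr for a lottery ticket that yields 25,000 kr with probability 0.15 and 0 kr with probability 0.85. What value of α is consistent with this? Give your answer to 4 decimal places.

α ≈ 1.1952

The lottery's expected utility is 0.15·u(25000) + 0.85·u(0) = 0.15·25000^α (since u(0) = 0 for α > 0).
Indifference: 5112^α = 0.15·25000^α, so (5112/25000)^α = 0.15.
Taking logs: α·ln(5112/25000) = ln(0.15), so α = -1.8971200 / -1.5872851 ≈ 1.1952.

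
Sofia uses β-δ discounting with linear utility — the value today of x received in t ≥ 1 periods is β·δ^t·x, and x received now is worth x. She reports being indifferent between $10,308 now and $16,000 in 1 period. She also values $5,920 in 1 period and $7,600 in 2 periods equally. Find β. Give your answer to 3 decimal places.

From the later pair, β·δ^1·5920 = β·δ^2·7600; dividing through, δ = 5920/7600 = 0.77895.
Substituting δ into 10308 = β·δ·16000: β = 10308/(12463.158) ≈ 0.827.

β ≈ 0.827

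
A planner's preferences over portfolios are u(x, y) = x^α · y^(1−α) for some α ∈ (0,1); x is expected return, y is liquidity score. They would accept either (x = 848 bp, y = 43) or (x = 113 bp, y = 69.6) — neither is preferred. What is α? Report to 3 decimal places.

α ≈ 0.193

The Cobb–Douglas utilities coincide, so 848^α·43^(1−α) = 113^α·69.6^(1−α).
(848/113)^α = (69.6/43)^(1−α); take logs: α·ln(848/113) = (1−α)·ln(69.6/43), i.e. α·2.015493 = (1−α)·0.481564.
With A = 2.015493 and B = 0.481564: α·A = (1−α)·B, so α = B/(A+B) = 0.481564/2.497057 ≈ 0.193.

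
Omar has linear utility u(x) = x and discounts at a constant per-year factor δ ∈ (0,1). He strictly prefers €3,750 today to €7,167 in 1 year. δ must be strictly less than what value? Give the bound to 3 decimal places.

The preference means 3750 > δ·7167.
So δ < 3750/7167 = 0.52323.

δ < 0.523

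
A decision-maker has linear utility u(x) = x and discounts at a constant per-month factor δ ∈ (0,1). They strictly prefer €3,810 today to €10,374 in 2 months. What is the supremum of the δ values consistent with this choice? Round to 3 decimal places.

Under u(x) = x this choice says 3810 > δ^2·10374.
So δ^2 < 3810/10374 = 0.36726; taking the square root of both positive sides preserves the inequality.
δ < 0.36726^(1/2) = 0.606.

δ < 0.606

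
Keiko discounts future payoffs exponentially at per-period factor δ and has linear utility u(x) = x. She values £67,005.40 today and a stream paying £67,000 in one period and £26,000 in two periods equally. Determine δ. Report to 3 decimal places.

δ ≈ 0.770

Equating present values: 67005.40 = 67000δ + 26000δ².
Rearranged: 26000δ² + 67000δ − 67005.40 = 0.
By the quadratic formula (taking the positive root), δ = (−67000 + √11457561600.00) / 52000 ≈ 0.770.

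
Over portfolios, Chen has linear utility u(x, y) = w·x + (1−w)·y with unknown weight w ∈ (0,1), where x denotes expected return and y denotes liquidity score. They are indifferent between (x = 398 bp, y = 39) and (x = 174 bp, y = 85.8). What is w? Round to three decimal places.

w = 0.173

Equating utilities: w·398 + (1−w)·39 = w·174 + (1−w)·85.8.
Rearranging, 224·w − 46.8·(1−w) = 0.
The marginal rate of substitution is 46.8/224, so w = 46.8/(224+46.8) = 0.173.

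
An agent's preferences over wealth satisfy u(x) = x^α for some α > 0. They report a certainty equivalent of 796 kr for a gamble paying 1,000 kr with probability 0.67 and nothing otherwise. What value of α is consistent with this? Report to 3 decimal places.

α ≈ 1.755

Since u(0) = 0, the lottery's EU is 0.67·1000^α.
Indifference: 796^α = 0.67·1000^α, so (796/1000)^α = 0.67.
Take logs: α = ln 0.67 / ln(796/1000) ≈ 1.75528.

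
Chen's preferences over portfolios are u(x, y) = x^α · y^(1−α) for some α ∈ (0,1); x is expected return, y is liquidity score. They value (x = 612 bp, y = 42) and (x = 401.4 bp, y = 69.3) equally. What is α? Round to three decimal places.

α ≈ 0.543

Set the two utilities equal: 612^α·42^(1−α) = 401.4^α·69.3^(1−α).
(612/401.4)^α = (69.3/42)^(1−α); take logs: α·ln(612/401.4) = (1−α)·ln(69.3/42), i.e. α·0.421774 = (1−α)·0.500775.
Thus α·(0.922549) = 0.500775, so α = 0.500775/0.922549 ≈ 0.543.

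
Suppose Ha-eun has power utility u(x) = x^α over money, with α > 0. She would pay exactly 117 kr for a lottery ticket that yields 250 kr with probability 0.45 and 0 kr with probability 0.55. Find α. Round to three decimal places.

EU(lottery) = 0.45·250^α + 0.55·0 = 0.45·250^α.
Setting u(117) equal to that: 117^α = 0.45·250^α ⇒ (117/250)^α = 0.45.
Taking logs: α·ln(117/250) = ln(0.45), so α = -0.798508 / -0.759287 ≈ 1.052.

α ≈ 1.052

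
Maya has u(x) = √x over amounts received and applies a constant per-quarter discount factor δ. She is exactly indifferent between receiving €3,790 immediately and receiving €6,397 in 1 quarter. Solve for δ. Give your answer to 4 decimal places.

The payoff in 1 quarter is discounted by δ, so u(3790) = δ·u(6397) and δ = u(3790)/u(6397).
With u(x) = √x: δ = √3790/√6397 = √(3790/6397) = 0.76972.

δ ≈ 0.7697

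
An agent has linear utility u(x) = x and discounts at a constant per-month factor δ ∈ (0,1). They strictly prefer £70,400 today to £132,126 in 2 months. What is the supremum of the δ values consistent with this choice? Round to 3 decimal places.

δ < 0.730

Under u(x) = x this choice says 70400 > δ^2·132126.
Dividing by 132126: δ^2 < 0.53282. Both sides are positive, so the square root keeps the direction.
δ < 0.53282^(1/2) = 0.730.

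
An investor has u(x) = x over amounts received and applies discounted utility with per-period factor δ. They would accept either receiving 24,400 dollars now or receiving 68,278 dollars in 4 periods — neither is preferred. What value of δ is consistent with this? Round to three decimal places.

The payoff in 4 periods is discounted by δ^4, so u(24400) = δ^4·u(68278) and δ^4 = u(24400)/u(68278).
With u(x) = x: δ^4 = 24400/68278 = 0.35736.
So δ = 0.35736^(1/4) ≈ 0.773.

δ ≈ 0.773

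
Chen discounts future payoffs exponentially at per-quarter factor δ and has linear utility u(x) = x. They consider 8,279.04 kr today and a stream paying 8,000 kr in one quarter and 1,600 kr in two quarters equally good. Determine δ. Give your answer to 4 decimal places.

δ ≈ 0.8800

Equating present values: 8279.04 = 8000δ + 1600δ².
Rearranged: 1600δ² + 8000δ − 8279.04 = 0.
The positive root is δ = [−8000 + √(8000² + 4·1600·8279.04)] / (2·1600) = (−8000 + 10816.000)/3200 ≈ 0.8800.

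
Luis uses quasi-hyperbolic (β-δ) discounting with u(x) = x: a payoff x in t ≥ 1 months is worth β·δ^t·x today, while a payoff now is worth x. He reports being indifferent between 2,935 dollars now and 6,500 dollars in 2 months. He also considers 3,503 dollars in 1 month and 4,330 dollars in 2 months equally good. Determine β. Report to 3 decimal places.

Both payoffs in the second observation are in the future, so β drops out: δ^1·3503 = δ^2·4330 ⇒ δ = 3503/4330 = 0.80901.
Substituting δ into 2935 = β·δ^2·6500: β = 2935/(4254.199) ≈ 0.690.

β ≈ 0.690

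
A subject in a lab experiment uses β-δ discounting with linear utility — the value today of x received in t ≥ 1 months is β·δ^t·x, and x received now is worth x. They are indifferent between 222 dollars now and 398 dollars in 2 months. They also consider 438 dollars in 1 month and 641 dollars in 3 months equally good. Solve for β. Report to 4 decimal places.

Both payoffs in the second observation are in the future, so β drops out: δ^1·438 = δ^3·641 ⇒ δ^2 = 438/641 = 0.68331, so δ = 0.82662.
The first indifference: 222 = β·δ^2·398, so β = 222/(δ^2·398) = 222/(0.68331·398) ≈ 0.8163.

β ≈ 0.8163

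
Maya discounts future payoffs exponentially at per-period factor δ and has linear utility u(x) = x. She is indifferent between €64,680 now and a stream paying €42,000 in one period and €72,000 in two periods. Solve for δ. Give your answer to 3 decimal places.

Equating present values: 64680 = 42000δ + 72000δ².
Rearranged: 72000δ² + 42000δ − 64680 = 0.
The positive root is δ = [−42000 + √(42000² + 4·72000·64680)] / (2·72000) = (−42000 + 142800.000)/144000 ≈ 0.700.

δ ≈ 0.700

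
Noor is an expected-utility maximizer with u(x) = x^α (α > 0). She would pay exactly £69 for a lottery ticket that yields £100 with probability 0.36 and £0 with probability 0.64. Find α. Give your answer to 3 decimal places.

α ≈ 2.753

EU(lottery) = 0.36·100^α + 0.64·0 = 0.36·100^α.
Setting u(69) equal to that: 69^α = 0.36·100^α ⇒ (69/100)^α = 0.36.
Take logs: α = ln 0.36 / ln(69/100) ≈ 2.75330.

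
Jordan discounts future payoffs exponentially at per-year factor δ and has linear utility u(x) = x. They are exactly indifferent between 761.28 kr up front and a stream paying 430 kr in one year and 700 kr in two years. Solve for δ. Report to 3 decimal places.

Equating present values: 761.28 = 430δ + 700δ².
Rearranged: 700δ² + 430δ − 761.28 = 0.
δ = (−430 + √(430² + 4·700·761.28)) / (2·700) = (−430 + √2316484.00) / 1400 ≈ 0.780.

δ ≈ 0.780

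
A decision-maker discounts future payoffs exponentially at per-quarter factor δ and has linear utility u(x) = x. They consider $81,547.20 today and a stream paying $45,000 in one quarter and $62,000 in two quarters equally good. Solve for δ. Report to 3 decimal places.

Equating present values: 81547.20 = 45000δ + 62000δ².
So 62000δ² + 45000δ − 81547.20 = 0.
The positive root is δ = [−45000 + √(45000² + 4·62000·81547.20)] / (2·62000) = (−45000 + 149160.000)/124000 ≈ 0.840.

δ ≈ 0.840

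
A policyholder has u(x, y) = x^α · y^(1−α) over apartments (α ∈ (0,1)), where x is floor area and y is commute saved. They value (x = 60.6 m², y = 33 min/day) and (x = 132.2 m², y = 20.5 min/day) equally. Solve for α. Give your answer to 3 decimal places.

The Cobb–Douglas utilities coincide, so 60.6^α·33^(1−α) = 132.2^α·20.5^(1−α).
Taking logs: α·ln 60.6 + (1−α)·ln 33 = α·ln 132.2 + (1−α)·ln 20.5, i.e. α·-0.780021 = (1−α)·-0.476083.
So α/(1−α) = (-0.476083)/(-0.780021) = 0.610346, and α = 0.610346/1.610346 ≈ 0.379.

α ≈ 0.379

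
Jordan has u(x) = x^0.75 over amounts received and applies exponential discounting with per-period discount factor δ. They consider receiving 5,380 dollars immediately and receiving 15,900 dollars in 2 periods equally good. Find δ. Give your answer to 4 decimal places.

The payoff in 2 periods is discounted by δ^2, so u(5380) = δ^2·u(15900) and δ^2 = u(5380)/u(15900).
Since u(x) = x^0.75, δ^2 = (5380/15900)^0.75 = 0.33836^0.75 = 0.44365.
Hence δ = (0.44365)^(1/2) = 0.666069.

δ ≈ 0.6661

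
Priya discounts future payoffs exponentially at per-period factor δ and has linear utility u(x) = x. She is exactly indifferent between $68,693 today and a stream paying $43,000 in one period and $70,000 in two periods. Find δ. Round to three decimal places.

Present value of the stream is 43000·δ + 70000·δ². Indifference gives 43000δ + 70000δ² = 68693.
That is, 70000δ² + 43000δ − 68693 = 0, a quadratic in δ.
By the quadratic formula (taking the positive root), δ = (−43000 + √21083040000.00) / 140000 ≈ 0.730.

δ ≈ 0.730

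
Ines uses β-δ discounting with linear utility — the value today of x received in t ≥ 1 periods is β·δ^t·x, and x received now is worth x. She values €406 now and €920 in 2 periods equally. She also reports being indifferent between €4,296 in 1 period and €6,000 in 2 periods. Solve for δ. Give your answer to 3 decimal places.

Both payoffs in the second observation are in the future, so β drops out: δ^1·4296 = δ^2·6000 ⇒ δ = 4296/6000 = 0.71600.

δ ≈ 0.716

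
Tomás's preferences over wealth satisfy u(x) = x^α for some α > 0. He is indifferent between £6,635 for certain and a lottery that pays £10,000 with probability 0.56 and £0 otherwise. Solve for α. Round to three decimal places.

Since u(0) = 0, the lottery's EU is 0.56·10000^α.
Setting u(6635) equal to that: 6635^α = 0.56·10000^α ⇒ (6635/10000)^α = 0.56.
α = ln(0.56) / ln(6635/10000) = -0.579818/-0.410226 ≈ 1.413.

α ≈ 1.413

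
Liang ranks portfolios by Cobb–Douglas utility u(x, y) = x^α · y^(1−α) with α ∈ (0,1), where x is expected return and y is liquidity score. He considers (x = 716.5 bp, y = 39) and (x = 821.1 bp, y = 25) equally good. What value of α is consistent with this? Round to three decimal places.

α ≈ 0.765

The Cobb–Douglas utilities coincide, so 716.5^α·39^(1−α) = 821.1^α·25^(1−α).
Rearrange to (716.5/821.1)^α = (25/39)^(1−α) and take logs: α·-0.136267 = (1−α)·-0.444686.
So α/(1−α) = (-0.444686)/(-0.136267) = 3.263343, and α = 3.263343/4.263343 ≈ 0.765.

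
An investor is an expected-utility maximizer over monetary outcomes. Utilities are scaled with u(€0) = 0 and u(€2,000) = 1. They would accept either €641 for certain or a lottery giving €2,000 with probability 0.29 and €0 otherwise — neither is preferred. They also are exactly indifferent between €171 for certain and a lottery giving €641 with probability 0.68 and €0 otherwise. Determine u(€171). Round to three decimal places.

0.197

First, u(€641) = 0.29·u(€2,000) + 0.71·u(€0) = 0.29.
The second indifference gives u(€171) = 0.68·u(€641) + 0.32·u(€0) = 0.68·0.29 + 0.32·0.00 = 0.1972.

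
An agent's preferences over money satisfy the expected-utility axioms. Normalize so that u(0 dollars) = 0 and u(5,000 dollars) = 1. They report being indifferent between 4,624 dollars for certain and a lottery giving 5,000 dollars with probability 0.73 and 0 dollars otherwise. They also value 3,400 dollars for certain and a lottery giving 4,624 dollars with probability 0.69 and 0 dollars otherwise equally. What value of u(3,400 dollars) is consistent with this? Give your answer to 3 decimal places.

From the first indifference, u(4,624 dollars) = 0.73·u(5,000 dollars) + 0.27·u(0 dollars) = 0.73·1 + 0.27·0 = 0.73.
The second indifference gives u(3,400 dollars) = 0.69·u(4,624 dollars) + 0.31·u(0 dollars) = 0.69·0.73 + 0.31·0.00 = 0.5037.

0.504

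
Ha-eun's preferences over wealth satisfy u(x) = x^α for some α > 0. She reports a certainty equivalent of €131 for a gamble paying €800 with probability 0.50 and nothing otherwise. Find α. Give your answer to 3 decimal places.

The lottery's expected utility is 0.50·u(800) + 0.50·u(0) = 0.50·800^α (since u(0) = 0 for α > 0).
Setting u(131) equal to that: 131^α = 0.50·800^α ⇒ (131/800)^α = 0.50.
α = ln(0.50) / ln(131/800) = -0.693147/-1.809414 ≈ 0.383.

α ≈ 0.383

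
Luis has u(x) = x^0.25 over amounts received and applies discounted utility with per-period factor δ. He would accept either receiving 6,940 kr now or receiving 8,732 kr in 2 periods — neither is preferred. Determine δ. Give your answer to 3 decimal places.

Indifference means u(6940) = δ^2 · u(8732), so δ^2 = u(6940)/u(8732).
With u(x) = x^0.25: δ^2 = 6940^0.25/8732^0.25 = (6940/8732)^0.25 = 0.94419.
Hence δ = (0.94419)^(1/2) = 0.97170.

δ ≈ 0.972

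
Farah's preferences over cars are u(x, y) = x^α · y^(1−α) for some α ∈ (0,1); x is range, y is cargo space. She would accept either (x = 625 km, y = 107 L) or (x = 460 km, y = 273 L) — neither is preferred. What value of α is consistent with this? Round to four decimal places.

α ≈ 0.7534

Indifference: 625^α · 107^(1−α) = 460^α · 273^(1−α).
(625/460)^α = (273/107)^(1−α); take logs: α·ln(625/460) = (1−α)·ln(273/107), i.e. α·0.3065252 = (1−α)·0.9366430.
Thus α·(1.2431682) = 0.9366430, so α = 0.9366430/1.2431682 ≈ 0.7534.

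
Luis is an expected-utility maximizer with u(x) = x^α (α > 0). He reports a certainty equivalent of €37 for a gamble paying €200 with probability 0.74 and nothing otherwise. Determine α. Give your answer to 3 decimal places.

α ≈ 0.178

Since u(0) = 0, the lottery's EU is 0.74·200^α.
Indifference: 37^α = 0.74·200^α, so (37/200)^α = 0.74.
Taking logs: α·ln(37/200) = ln(0.74), so α = -0.301105 / -1.687399 ≈ 0.178.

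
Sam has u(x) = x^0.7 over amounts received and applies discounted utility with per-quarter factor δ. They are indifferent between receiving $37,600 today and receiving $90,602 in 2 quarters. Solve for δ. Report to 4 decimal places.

δ ≈ 0.7351

Equating discounted utilities: u(37600) = δ^2·u(90602) ⇒ δ^2 = u(37600)/u(90602).
With u(x) = x^0.7: δ^2 = 37600^0.7/90602^0.7 = (37600/90602)^0.7 = 0.54030.
So δ = 0.54030^(1/2) ≈ 0.7351.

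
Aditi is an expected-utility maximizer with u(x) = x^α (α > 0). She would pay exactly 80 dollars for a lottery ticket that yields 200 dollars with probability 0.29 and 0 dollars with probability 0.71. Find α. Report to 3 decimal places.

α ≈ 1.351

Since u(0) = 0, the lottery's EU is 0.29·200^α.
Indifference: 80^α = 0.29·200^α, so (80/200)^α = 0.29.
Taking logs: α·ln(80/200) = ln(0.29), so α = -1.237874 / -0.916291 ≈ 1.351.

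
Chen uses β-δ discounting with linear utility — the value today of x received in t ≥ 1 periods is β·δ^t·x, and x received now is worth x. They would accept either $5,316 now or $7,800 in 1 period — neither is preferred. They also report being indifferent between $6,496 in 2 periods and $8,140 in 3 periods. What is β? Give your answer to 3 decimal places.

Both payoffs in the second observation are in the future, so β drops out: δ^2·6496 = δ^3·8140 ⇒ δ = 6496/8140 = 0.79803.
Substituting δ into 5316 = β·δ·7800: β = 5316/(6224.668) ≈ 0.854.

β ≈ 0.854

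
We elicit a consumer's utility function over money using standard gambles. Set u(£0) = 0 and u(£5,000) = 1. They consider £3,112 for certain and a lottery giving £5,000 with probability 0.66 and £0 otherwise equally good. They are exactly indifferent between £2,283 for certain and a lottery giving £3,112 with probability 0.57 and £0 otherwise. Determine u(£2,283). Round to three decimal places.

0.376

First, u(£3,112) = 0.66·u(£5,000) + 0.34·u(£0) = 0.66.
Then u(£2,283) = 0.57·u(£3,112) + 0.43·u(£0) = 0.57·0.66 + 0.43·0.00 = 0.3762.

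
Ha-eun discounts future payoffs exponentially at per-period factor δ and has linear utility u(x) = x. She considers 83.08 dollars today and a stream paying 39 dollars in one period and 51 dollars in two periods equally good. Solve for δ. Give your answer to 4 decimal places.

δ ≈ 0.9500

Equating present values: 83.08 = 39δ + 51δ².
So 51δ² + 39δ − 83.08 = 0.
The positive root is δ = [−39 + √(39² + 4·51·83.08)] / (2·51) = (−39 + 135.902)/102 ≈ 0.9500.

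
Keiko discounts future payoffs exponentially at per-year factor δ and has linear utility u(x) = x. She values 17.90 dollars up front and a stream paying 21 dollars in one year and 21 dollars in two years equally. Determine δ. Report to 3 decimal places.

δ ≈ 0.550

Present value of the stream is 21·δ + 21·δ². Indifference gives 21δ + 21δ² = 17.90.
So 21δ² + 21δ − 17.90 = 0.
By the quadratic formula (taking the positive root), δ = (−21 + √1944.60) / 42 ≈ 0.550.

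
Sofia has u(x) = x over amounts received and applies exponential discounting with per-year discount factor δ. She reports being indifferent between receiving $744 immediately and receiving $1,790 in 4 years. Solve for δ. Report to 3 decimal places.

δ ≈ 0.803

Indifference means u(744) = δ^4 · u(1790), so δ^4 = u(744)/u(1790).
With u(x) = x: δ^4 = 744/1790 = 0.41564.
Taking the 4th root: δ = 0.41564^(1/4) ≈ 0.803.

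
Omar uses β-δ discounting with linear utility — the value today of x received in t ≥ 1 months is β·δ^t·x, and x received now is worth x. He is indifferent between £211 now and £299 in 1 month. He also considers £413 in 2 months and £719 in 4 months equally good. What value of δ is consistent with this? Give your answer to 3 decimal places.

From the later pair, β·δ^2·413 = β·δ^4·719; dividing through, δ^2 = 413/719 = 0.57441, so δ = 0.75790.

δ ≈ 0.758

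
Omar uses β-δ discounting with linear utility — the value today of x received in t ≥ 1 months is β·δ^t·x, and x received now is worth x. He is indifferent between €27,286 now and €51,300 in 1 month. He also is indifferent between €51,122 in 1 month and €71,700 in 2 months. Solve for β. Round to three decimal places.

Both payoffs in the second observation are in the future, so β drops out: δ^1·51122 = δ^2·71700 ⇒ δ = 51122/71700 = 0.71300.
The first indifference: 27286 = β·δ·51300, so β = 27286/(δ·51300) = 27286/(0.71300·51300) ≈ 0.746.

β ≈ 0.746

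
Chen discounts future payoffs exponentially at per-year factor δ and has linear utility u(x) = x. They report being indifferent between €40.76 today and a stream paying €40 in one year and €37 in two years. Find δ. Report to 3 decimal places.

δ ≈ 0.640

Equating present values: 40.76 = 40δ + 37δ².
Rearranged: 37δ² + 40δ − 40.76 = 0.
The positive root is δ = [−40 + √(40² + 4·37·40.76)] / (2·37) = (−40 + 87.364)/74 ≈ 0.640.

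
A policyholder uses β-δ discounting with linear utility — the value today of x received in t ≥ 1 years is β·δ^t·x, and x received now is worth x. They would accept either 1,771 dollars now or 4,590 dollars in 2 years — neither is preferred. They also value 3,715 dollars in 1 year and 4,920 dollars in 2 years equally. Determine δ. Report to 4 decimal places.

δ ≈ 0.7551

The second indifference involves only future payoffs, so β cancels: β·δ^1·3715 = β·δ^2·4920, giving δ = 3715/4920 = 0.75508.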